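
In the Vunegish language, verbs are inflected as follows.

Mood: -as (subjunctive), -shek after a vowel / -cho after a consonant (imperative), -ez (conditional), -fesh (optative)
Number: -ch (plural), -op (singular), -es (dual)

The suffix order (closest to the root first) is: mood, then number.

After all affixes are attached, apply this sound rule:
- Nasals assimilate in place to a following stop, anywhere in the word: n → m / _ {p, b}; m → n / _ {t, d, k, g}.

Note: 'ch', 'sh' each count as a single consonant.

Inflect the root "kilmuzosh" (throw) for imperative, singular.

Attach mood imperative -cho (after consonant 'sh') → kilmuzoshcho.
Attach number singular -op → kilmuzoshchoop.
Nasal assimilation: no change.

kilmuzoshchoop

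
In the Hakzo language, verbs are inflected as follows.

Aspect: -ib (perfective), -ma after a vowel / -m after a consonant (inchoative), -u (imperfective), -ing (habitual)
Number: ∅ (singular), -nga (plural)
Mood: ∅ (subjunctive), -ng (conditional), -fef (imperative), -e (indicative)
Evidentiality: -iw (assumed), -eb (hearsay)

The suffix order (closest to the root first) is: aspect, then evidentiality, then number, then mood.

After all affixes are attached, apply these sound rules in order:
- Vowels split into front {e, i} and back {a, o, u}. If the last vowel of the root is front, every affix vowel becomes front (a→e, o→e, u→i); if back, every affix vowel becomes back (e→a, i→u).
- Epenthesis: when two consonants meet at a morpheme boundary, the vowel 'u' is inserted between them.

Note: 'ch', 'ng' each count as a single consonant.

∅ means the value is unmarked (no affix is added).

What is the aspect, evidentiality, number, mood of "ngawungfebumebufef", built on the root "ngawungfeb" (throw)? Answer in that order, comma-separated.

Segment: ngawungfeb-m-eb-fef.
aspect: -ma/m → inchoative.
evidentiality: -eb → hearsay.
number: ∅ → singular.
mood: -fef → imperative.

inchoative, hearsay, singular, imperative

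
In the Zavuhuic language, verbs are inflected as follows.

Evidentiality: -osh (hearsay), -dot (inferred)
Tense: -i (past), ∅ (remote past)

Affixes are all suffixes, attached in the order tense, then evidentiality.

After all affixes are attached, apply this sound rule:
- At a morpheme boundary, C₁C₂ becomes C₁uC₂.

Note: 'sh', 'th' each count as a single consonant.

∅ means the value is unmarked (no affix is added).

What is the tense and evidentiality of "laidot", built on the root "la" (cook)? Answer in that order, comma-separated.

past, inferred

Segment: la-i-dot.
tense: -i → past.
evidentiality: -dot → inferred.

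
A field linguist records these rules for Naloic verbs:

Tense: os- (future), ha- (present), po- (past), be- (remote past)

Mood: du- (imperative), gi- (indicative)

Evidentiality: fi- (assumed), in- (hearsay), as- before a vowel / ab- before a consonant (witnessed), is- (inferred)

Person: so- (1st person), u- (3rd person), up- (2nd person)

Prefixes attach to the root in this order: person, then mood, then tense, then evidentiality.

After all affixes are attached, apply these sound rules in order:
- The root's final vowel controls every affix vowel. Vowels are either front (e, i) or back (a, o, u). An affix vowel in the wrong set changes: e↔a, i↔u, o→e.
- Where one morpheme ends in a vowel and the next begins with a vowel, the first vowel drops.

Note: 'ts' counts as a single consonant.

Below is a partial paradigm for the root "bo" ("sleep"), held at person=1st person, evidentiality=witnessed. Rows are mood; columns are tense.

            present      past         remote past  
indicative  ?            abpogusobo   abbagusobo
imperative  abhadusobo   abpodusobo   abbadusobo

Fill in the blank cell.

abhagusobo

Attach person 1st person so- → sobo.
Attach mood indicative gi- → gisobo.
Attach tense present ha- → hagisobo.
Attach evidentiality witnessed ab- (before consonant 'h') → abhagisobo.
Apply vowel harmony: abhagisobo → abhagusobo.
Vowel deletion: no change.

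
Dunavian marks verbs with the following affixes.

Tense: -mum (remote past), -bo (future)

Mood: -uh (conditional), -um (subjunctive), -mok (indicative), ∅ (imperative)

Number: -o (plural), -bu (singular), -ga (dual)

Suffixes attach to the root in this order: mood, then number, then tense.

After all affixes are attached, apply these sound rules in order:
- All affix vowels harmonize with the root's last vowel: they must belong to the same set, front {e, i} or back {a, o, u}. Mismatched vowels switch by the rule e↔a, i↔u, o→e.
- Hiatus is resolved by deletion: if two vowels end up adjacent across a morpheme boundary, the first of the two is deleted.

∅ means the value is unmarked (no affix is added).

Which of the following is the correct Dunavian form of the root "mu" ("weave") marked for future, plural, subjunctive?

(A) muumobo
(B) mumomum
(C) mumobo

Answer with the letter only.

C

Attach mood subjunctive -um → muum.
Attach number plural -o → muumo.
Attach tense future -bo → muumobo.
Vowel harmony: no change.
Apply vowel deletion: muumobo → mumobo.
So the correct form is mumobo, option (C).
(B) mumomum is wrong: it uses remote past instead of future for tense.
(A) muumobo is wrong: it fails to apply the sound rule(s).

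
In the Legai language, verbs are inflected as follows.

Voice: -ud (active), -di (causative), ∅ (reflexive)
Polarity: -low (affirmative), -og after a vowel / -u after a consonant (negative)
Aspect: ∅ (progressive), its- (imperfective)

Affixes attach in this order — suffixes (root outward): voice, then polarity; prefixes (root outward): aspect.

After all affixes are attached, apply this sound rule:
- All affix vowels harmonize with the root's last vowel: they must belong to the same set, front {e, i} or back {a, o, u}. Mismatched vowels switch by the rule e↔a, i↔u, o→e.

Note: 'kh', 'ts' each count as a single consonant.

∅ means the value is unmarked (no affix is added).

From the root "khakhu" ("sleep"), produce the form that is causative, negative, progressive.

khakhuduog

aspect = progressive: zero marking, form stays khakhu.
Attach voice causative -di → khakhudi.
Attach polarity negative -og (after vowel 'i') → khakhudiog.
Apply vowel harmony: khakhudiog → khakhuduog.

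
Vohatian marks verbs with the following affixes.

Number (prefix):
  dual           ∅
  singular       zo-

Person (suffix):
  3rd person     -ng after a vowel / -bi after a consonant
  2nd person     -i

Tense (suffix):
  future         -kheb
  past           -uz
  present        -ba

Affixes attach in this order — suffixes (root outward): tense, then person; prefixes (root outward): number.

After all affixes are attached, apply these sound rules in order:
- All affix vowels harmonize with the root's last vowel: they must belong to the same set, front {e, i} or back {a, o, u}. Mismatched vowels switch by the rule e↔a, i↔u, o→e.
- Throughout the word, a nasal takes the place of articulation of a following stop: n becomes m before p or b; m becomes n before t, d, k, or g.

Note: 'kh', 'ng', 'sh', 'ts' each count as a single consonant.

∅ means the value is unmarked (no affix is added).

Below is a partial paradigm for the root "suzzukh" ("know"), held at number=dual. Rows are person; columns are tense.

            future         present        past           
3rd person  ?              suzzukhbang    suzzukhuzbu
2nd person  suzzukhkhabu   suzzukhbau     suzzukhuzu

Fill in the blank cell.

suzzukhkhabbu

number = dual: zero marking, form stays suzzukh.
Attach tense future -kheb → suzzukhkheb.
Attach person 3rd person -bi (after consonant 'b') → suzzukhkhebbi.
Apply vowel harmony: suzzukhkhebbi → suzzukhkhabbu.
Nasal assimilation: no change.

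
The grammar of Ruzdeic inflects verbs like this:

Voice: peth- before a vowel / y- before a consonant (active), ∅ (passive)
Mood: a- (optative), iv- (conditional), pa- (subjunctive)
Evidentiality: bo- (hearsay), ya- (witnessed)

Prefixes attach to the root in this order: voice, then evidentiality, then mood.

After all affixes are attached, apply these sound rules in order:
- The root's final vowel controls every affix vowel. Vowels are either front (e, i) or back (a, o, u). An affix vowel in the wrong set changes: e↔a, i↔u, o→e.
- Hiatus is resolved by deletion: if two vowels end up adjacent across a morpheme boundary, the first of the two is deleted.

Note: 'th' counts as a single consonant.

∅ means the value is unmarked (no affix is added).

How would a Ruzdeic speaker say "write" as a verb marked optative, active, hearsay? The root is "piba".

Attach voice active y- (before consonant 'p') → ypiba.
Attach evidentiality hearsay bo- → boypiba.
Attach mood optative a- → aboypiba.
Vowel harmony: no change.
Vowel deletion: no change.

aboypiba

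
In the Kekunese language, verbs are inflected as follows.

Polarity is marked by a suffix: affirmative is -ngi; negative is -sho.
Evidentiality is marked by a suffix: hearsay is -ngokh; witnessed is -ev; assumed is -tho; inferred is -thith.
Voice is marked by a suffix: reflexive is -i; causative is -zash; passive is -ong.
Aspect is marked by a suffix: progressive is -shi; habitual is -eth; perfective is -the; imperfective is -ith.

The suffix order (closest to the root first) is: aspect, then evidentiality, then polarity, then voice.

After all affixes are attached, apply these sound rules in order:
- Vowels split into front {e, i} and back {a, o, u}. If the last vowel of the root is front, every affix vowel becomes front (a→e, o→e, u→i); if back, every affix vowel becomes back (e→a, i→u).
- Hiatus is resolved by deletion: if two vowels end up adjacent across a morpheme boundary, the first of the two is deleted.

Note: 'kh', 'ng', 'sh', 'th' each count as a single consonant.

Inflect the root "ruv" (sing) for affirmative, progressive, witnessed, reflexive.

ruvshavngu

Attach aspect progressive -shi → ruvshi.
Attach evidentiality witnessed -ev → ruvshiev.
Attach polarity affirmative -ngi → ruvshievngi.
Attach voice reflexive -i → ruvshievngii.
Apply vowel harmony: ruvshievngii → ruvshuavnguu.
Apply vowel deletion: ruvshuavnguu → ruvshavngu.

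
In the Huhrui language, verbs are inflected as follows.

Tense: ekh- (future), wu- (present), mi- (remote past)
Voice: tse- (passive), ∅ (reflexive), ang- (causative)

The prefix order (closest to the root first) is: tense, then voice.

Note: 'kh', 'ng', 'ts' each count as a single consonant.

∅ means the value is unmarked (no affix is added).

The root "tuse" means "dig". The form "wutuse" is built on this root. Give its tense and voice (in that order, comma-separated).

present, reflexive

Segment: wu-tuse.
tense: wu- → present.
voice: ∅ → reflexive.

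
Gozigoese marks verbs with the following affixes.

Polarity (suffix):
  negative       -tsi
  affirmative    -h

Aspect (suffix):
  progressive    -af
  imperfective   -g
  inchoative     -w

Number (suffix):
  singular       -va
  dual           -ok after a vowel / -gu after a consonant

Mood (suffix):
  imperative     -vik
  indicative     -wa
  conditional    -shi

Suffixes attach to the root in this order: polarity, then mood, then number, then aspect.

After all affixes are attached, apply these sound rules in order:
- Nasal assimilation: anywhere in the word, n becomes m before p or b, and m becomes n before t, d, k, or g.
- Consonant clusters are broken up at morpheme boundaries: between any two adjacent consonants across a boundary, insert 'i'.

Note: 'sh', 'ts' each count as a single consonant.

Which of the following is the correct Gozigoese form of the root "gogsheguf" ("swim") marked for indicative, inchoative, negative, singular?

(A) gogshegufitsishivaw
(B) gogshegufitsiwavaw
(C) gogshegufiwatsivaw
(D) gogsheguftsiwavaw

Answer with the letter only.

Attach polarity negative -tsi → gogsheguftsi.
Attach mood indicative -wa → gogsheguftsiwa.
Attach number singular -va → gogsheguftsiwava.
Attach aspect inchoative -w → gogsheguftsiwavaw.
Nasal assimilation: no change.
Apply epenthesis: gogsheguftsiwavaw → gogshegufitsiwavaw.
So the correct form is gogshegufitsiwavaw, option (B).
(C) gogshegufiwatsivaw is wrong: it has the affixes in the wrong order.
(D) gogsheguftsiwavaw is wrong: it fails to apply the sound rule(s).
(A) gogshegufitsishivaw is wrong: it uses conditional instead of indicative for mood.

B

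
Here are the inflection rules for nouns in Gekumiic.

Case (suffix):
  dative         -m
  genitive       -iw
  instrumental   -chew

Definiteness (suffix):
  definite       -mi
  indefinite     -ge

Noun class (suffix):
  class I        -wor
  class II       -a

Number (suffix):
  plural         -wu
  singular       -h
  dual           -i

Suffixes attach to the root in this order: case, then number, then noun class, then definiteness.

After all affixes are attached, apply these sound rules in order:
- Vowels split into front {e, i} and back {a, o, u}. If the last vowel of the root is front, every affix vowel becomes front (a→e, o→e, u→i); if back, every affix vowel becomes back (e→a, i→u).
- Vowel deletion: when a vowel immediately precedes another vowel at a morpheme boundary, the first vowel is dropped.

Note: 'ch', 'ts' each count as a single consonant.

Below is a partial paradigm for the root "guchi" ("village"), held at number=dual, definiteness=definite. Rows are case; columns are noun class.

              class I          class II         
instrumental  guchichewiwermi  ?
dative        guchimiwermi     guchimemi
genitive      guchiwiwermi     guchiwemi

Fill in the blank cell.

Attach case instrumental -chew → guchichew.
Attach number dual -i → guchichewi.
Attach noun class class II -a → guchichewia.
Attach definiteness definite -mi → guchichewiami.
Apply vowel harmony: guchichewiami → guchichewiemi.
Apply vowel deletion: guchichewiemi → guchichewemi.

guchichewemi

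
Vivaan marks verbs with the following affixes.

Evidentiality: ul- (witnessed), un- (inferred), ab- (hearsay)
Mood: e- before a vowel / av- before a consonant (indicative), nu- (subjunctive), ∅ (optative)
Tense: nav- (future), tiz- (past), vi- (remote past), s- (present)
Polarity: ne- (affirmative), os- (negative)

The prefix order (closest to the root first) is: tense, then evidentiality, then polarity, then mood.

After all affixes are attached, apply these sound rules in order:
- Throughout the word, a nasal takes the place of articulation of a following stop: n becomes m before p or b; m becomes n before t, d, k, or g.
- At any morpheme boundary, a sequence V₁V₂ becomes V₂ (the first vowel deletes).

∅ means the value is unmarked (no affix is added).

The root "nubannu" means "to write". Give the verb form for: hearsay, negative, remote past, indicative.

Attach tense remote past vi- → vinubannu.
Attach evidentiality hearsay ab- → abvinubannu.
Attach polarity negative os- → osabvinubannu.
Attach mood indicative e- (before vowel 'o') → eosabvinubannu.
Nasal assimilation: no change.
Apply vowel deletion: eosabvinubannu → osabvinubannu.

osabvinubannu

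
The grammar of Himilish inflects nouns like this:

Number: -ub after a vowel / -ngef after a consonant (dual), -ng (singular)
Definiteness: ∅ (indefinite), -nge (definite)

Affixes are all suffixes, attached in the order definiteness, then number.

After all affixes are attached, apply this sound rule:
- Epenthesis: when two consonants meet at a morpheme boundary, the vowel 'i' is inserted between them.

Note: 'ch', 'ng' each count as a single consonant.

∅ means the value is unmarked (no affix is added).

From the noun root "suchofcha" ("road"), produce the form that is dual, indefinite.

definiteness = indefinite: zero marking, form stays suchofcha.
Attach number dual -ub (after vowel 'a') → suchofchaub.
Epenthesis: no change.

suchofchaub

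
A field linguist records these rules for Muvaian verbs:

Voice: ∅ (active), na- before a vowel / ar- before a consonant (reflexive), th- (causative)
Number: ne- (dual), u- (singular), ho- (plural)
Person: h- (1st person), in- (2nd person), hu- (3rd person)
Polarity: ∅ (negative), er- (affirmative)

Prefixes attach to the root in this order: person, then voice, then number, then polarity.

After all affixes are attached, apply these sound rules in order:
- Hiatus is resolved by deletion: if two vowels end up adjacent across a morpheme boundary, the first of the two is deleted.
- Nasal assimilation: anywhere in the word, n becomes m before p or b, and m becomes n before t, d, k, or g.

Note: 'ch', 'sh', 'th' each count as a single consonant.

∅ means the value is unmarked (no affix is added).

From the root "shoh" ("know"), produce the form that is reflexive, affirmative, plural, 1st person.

Attach person 1st person h- → hshoh.
Attach voice reflexive ar- (before consonant 'h') → arhshoh.
Attach number plural ho- → hoarhshoh.
Attach polarity affirmative er- → erhoarhshoh.
Apply vowel deletion: erhoarhshoh → erharhshoh.
Nasal assimilation: no change.

erharhshoh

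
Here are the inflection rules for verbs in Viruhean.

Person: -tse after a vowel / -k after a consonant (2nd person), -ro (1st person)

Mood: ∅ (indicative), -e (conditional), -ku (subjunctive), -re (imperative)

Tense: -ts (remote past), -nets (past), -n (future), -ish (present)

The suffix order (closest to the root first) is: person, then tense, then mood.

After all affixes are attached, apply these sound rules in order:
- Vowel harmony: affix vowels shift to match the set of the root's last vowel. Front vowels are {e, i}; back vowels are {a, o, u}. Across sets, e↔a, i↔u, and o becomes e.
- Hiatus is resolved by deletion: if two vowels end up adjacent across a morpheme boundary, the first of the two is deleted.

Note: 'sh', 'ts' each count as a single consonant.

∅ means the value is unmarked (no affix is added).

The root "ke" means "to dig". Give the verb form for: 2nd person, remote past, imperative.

ketsetsre

Attach person 2nd person -tse (after vowel 'e') → ketse.
Attach tense remote past -ts → ketsets.
Attach mood imperative -re → ketsetsre.
Vowel harmony: no change.
Vowel deletion: no change.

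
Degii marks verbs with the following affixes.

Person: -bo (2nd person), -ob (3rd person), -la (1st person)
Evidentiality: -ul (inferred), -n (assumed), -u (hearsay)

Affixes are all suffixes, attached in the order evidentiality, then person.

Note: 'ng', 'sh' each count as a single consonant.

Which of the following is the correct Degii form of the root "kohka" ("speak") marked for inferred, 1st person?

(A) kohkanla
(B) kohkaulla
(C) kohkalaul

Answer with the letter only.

Attach evidentiality inferred -ul → kohkaul.
Attach person 1st person -la → kohkaulla.
So the correct form is kohkaulla, option (B).
(C) kohkalaul is wrong: it has the affixes in the wrong order.
(A) kohkanla is wrong: it uses assumed instead of inferred for evidentiality.

B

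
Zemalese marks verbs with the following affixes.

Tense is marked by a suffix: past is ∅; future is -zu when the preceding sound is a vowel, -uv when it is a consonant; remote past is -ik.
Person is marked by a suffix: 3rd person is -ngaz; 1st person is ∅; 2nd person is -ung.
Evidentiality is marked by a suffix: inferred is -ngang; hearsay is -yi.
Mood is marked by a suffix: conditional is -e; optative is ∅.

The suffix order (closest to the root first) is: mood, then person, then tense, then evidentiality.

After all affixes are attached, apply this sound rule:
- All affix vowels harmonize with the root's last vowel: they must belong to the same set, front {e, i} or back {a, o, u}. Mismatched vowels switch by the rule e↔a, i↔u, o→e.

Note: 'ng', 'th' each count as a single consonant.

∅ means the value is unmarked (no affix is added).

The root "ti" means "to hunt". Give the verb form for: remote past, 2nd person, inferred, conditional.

tieingikngeng

Attach mood conditional -e → tie.
Attach person 2nd person -ung → tieung.
Attach tense remote past -ik → tieungik.
Attach evidentiality inferred -ngang → tieungikngang.
Apply vowel harmony: tieungikngang → tieingikngeng.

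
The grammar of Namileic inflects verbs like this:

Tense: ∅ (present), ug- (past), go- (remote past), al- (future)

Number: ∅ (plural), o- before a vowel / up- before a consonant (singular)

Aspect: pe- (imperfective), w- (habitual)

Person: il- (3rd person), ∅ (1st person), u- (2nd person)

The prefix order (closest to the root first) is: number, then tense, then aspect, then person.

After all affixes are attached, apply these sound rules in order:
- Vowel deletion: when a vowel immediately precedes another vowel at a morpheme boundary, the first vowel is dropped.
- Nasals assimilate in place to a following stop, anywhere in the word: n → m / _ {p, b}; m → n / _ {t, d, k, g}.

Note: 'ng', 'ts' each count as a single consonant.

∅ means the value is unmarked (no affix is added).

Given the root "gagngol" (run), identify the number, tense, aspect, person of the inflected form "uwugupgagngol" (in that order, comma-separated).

singular, past, habitual, 2nd person

Segment: u-w-ug-up-gagngol.
number: o/up- → singular.
tense: ug- → past.
aspect: w- → habitual.
person: u- → 2nd person.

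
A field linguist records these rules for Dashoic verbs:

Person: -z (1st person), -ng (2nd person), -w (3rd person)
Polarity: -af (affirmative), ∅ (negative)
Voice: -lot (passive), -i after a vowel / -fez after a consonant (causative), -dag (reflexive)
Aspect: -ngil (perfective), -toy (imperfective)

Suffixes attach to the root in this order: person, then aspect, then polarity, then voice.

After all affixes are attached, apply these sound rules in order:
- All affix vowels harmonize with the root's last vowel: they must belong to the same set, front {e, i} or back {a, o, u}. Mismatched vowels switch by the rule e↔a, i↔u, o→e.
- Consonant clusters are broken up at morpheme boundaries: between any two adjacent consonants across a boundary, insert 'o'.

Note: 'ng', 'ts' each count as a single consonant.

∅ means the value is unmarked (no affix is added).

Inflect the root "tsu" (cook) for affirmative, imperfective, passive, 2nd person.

tsungotoyafolot

Attach person 2nd person -ng → tsung.
Attach aspect imperfective -toy → tsungtoy.
Attach polarity affirmative -af → tsungtoyaf.
Attach voice passive -lot → tsungtoyaflot.
Vowel harmony: no change.
Apply epenthesis: tsungtoyaflot → tsungotoyafolot.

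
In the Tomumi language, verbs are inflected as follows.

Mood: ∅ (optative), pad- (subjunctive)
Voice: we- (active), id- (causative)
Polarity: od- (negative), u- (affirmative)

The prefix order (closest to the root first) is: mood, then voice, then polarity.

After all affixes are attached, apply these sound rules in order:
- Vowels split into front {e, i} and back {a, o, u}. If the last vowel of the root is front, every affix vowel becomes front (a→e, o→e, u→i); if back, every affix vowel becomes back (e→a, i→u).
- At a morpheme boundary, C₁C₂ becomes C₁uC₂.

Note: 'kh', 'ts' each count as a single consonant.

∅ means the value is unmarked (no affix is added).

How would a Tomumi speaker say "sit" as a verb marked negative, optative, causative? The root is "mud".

odudumud

mood = optative: zero marking, form stays mud.
Attach voice causative id- → idmud.
Attach polarity negative od- → odidmud.
Apply vowel harmony: odidmud → odudmud.
Apply epenthesis: odudmud → odudumud.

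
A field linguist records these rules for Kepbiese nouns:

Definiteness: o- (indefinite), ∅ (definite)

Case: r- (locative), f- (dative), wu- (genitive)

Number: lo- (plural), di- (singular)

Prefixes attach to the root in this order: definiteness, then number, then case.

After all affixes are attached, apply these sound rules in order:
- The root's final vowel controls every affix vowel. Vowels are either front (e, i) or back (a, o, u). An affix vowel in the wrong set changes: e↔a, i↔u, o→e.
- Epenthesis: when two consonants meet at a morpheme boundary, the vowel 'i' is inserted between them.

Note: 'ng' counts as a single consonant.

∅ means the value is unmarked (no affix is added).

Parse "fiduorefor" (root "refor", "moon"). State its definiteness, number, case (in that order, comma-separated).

Segment: f-di-o-refor.
definiteness: o- → indefinite.
number: di- → singular.
case: f- → dative.

indefinite, singular, dative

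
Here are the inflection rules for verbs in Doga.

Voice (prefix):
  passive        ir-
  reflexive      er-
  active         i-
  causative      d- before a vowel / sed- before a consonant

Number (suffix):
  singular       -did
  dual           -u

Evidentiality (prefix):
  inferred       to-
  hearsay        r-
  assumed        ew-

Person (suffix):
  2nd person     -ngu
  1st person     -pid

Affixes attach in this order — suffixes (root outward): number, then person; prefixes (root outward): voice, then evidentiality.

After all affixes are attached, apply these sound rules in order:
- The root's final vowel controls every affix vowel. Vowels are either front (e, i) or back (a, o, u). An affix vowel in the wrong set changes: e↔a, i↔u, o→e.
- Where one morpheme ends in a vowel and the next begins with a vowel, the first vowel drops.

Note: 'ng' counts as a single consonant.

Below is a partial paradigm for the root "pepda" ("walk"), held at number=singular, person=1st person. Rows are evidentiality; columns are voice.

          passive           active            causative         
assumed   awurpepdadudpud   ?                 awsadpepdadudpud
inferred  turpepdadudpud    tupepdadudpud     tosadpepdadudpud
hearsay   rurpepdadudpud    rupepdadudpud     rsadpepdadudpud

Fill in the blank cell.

awupepdadudpud

Attach number singular -did → pepdadid.
Attach voice active i- → ipepdadid.
Attach evidentiality assumed ew- → ewipepdadid.
Attach person 1st person -pid → ewipepdadidpid.
Apply vowel harmony: ewipepdadidpid → awupepdadudpud.
Vowel deletion: no change.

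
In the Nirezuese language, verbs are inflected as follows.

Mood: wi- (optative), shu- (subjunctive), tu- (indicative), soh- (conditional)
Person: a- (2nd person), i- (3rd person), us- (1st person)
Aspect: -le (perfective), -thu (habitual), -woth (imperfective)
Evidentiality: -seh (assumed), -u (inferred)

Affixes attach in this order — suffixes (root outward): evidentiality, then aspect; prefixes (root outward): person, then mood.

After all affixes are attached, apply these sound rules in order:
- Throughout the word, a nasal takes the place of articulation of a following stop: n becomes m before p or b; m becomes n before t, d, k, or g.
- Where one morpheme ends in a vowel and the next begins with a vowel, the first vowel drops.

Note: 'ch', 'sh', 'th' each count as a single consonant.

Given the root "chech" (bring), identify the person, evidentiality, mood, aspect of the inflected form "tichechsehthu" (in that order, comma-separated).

3rd person, assumed, indicative, habitual

Segment: tu-i-chech-seh-thu.
person: i- → 3rd person.
evidentiality: -seh → assumed.
mood: tu- → indicative.
aspect: -thu → habitual.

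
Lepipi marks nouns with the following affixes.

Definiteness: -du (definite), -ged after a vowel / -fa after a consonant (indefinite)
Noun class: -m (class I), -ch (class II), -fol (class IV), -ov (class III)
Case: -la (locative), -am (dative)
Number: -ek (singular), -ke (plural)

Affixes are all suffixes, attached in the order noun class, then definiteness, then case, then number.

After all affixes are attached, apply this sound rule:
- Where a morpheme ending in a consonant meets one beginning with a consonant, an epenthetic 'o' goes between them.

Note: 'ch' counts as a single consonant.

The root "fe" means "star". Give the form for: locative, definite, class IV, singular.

fefolodulaek

Attach noun class class IV -fol → fefol.
Attach definiteness definite -du → fefoldu.
Attach case locative -la → fefoldula.
Attach number singular -ek → fefoldulaek.
Apply epenthesis: fefoldulaek → fefolodulaek.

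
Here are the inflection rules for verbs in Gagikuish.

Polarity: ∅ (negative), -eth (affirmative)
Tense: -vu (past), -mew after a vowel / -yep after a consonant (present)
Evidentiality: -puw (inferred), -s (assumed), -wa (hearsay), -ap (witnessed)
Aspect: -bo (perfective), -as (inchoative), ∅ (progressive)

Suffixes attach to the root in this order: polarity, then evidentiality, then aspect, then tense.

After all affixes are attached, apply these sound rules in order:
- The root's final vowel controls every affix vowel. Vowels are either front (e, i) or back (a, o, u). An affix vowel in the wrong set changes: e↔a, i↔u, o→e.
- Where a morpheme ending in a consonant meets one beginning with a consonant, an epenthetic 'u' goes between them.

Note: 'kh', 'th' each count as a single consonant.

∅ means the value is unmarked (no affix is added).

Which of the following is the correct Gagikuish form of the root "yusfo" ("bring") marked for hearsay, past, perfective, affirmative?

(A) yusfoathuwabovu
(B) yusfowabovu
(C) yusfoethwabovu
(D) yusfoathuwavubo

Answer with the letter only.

A

Attach polarity affirmative -eth → yusfoeth.
Attach evidentiality hearsay -wa → yusfoethwa.
Attach aspect perfective -bo → yusfoethwabo.
Attach tense past -vu → yusfoethwabovu.
Apply vowel harmony: yusfoethwabovu → yusfoathwabovu.
Apply epenthesis: yusfoathwabovu → yusfoathuwabovu.
So the correct form is yusfoathuwabovu, option (A).
(B) yusfowabovu is wrong: it uses negative instead of affirmative for polarity.
(C) yusfoethwabovu is wrong: it fails to apply the sound rule(s).
(D) yusfoathuwavubo is wrong: it has the affixes in the wrong order.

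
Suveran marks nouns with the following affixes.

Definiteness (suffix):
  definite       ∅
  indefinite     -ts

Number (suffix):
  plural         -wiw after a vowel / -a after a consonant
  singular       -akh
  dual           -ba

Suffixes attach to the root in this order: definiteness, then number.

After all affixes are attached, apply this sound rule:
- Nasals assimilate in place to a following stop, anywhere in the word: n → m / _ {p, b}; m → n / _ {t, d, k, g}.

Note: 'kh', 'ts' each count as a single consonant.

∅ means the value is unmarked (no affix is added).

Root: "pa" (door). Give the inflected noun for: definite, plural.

pawiw

definiteness = definite: zero marking, form stays pa.
Attach number plural -wiw (after vowel 'a') → pawiw.
Nasal assimilation: no change.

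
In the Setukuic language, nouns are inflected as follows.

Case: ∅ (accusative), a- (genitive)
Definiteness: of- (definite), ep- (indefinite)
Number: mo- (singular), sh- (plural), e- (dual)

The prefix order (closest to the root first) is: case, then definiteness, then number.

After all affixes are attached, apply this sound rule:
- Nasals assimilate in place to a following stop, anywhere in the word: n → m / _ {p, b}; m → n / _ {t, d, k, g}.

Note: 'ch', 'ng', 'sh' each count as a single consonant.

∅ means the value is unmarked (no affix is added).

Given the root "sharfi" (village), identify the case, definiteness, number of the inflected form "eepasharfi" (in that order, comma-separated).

genitive, indefinite, dual

Segment: e-ep-a-sharfi.
case: a- → genitive.
definiteness: ep- → indefinite.
number: e- → dual.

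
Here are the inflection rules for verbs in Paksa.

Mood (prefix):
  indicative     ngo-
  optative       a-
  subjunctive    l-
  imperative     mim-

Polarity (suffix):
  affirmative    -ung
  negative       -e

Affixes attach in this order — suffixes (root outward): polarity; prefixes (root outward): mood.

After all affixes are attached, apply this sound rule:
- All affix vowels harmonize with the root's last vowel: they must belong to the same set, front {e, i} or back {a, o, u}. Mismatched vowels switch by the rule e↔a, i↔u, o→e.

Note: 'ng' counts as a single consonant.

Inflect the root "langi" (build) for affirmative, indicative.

Attach polarity affirmative -ung → langiung.
Attach mood indicative ngo- → ngolangiung.
Apply vowel harmony: ngolangiung → ngelangiing.

ngelangiing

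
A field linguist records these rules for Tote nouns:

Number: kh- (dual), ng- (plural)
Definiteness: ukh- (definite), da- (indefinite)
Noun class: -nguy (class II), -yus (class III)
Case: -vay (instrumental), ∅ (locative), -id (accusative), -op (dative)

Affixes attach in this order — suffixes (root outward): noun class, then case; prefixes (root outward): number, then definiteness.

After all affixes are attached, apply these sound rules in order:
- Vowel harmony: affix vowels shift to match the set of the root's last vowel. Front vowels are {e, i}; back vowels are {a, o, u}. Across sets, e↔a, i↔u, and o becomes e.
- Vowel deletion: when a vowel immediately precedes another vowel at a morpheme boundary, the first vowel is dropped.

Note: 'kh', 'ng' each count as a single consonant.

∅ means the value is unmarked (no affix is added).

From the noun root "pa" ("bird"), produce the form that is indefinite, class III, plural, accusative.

Attach number plural ng- → ngpa.
Attach definiteness indefinite da- → dangpa.
Attach noun class class III -yus → dangpayus.
Attach case accusative -id → dangpayusid.
Apply vowel harmony: dangpayusid → dangpayusud.
Vowel deletion: no change.

dangpayusud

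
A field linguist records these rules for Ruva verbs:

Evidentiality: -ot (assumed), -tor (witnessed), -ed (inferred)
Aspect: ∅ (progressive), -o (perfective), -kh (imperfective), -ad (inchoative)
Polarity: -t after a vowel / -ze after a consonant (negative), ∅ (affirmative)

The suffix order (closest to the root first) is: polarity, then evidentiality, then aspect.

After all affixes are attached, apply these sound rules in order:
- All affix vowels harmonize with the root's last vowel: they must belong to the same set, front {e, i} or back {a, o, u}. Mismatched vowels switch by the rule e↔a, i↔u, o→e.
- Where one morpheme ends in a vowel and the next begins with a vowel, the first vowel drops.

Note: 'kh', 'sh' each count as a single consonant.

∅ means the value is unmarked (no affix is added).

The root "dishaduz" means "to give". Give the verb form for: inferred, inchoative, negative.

dishaduzzadad

Attach polarity negative -ze (after consonant 'z') → dishaduzze.
Attach evidentiality inferred -ed → dishaduzzeed.
Attach aspect inchoative -ad → dishaduzzeedad.
Apply vowel harmony: dishaduzzeedad → dishaduzzaadad.
Apply vowel deletion: dishaduzzaadad → dishaduzzadad.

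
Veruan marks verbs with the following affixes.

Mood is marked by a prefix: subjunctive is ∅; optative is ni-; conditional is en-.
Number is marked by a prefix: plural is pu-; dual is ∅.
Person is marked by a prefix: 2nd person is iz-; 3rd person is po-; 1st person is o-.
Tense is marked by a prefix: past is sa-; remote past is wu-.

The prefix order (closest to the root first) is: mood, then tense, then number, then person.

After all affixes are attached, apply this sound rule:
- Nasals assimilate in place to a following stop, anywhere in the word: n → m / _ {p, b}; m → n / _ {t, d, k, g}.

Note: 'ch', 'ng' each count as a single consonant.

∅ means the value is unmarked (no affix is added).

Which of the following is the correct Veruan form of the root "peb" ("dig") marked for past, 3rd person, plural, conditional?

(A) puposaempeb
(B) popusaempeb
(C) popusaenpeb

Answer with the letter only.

B

Attach mood conditional en- → enpeb.
Attach tense past sa- → saenpeb.
Attach number plural pu- → pusaenpeb.
Attach person 3rd person po- → popusaenpeb.
Apply nasal assimilation: popusaenpeb → popusaempeb.
So the correct form is popusaempeb, option (B).
(A) puposaempeb is wrong: it has the affixes in the wrong order.
(C) popusaenpeb is wrong: it fails to apply the sound rule(s).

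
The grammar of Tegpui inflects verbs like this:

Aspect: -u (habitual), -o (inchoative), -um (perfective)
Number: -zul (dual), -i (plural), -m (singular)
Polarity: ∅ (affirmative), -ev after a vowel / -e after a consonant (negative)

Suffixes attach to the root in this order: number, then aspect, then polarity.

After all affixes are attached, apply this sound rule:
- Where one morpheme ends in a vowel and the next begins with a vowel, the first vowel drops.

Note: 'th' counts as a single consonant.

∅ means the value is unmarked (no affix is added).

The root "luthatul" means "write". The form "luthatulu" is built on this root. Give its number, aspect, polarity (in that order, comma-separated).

Segment: luthatul-i-u.
number: -i → plural.
aspect: -u → habitual.
polarity: ∅ → affirmative.

plural, habitual, affirmative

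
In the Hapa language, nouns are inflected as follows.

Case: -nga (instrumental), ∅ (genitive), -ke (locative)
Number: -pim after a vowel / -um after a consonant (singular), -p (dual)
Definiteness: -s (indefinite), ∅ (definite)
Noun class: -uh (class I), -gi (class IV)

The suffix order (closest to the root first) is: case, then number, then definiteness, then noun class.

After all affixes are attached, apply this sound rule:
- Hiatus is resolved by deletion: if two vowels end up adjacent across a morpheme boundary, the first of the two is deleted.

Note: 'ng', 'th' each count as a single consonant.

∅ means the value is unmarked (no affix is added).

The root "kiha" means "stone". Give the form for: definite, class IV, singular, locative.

Attach case locative -ke → kihake.
Attach number singular -pim (after vowel 'e') → kihakepim.
definiteness = definite: zero marking, form stays kihakepim.
Attach noun class class IV -gi → kihakepimgi.
Vowel deletion: no change.

kihakepimgi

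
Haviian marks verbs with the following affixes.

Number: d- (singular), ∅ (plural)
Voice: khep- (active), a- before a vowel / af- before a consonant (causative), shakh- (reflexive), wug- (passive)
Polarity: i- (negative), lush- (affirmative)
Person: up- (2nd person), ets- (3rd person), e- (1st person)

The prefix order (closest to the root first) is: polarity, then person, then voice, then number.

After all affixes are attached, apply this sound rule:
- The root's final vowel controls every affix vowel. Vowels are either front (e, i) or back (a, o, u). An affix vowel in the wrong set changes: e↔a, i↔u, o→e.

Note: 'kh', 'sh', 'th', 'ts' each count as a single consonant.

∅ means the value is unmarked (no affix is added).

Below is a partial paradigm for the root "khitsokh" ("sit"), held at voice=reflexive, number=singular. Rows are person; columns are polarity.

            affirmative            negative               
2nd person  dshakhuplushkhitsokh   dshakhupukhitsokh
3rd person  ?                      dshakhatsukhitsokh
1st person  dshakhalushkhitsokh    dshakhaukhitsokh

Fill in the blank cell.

Attach polarity affirmative lush- → lushkhitsokh.
Attach person 3rd person ets- → etslushkhitsokh.
Attach voice reflexive shakh- → shakhetslushkhitsokh.
Attach number singular d- → dshakhetslushkhitsokh.
Apply vowel harmony: dshakhetslushkhitsokh → dshakhatslushkhitsokh.

dshakhatslushkhitsokh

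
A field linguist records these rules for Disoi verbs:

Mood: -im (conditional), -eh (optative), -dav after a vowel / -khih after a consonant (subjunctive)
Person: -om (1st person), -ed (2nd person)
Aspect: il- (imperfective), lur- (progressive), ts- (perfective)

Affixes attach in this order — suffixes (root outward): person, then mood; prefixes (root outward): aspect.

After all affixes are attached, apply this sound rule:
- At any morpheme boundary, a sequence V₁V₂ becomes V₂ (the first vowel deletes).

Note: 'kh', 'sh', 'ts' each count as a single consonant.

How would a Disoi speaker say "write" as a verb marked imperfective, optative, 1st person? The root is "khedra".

Attach aspect imperfective il- → ilkhedra.
Attach person 1st person -om → ilkhedraom.
Attach mood optative -eh → ilkhedraomeh.
Apply vowel deletion: ilkhedraomeh → ilkhedromeh.

ilkhedromeh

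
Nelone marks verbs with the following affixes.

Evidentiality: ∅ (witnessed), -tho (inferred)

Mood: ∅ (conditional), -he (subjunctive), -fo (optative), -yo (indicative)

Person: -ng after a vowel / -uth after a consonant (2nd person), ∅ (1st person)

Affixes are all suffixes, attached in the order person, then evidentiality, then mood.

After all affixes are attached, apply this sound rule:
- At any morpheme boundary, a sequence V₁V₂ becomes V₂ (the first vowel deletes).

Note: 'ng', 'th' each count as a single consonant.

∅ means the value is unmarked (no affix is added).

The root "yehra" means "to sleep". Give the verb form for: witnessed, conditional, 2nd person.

Attach person 2nd person -ng (after vowel 'a') → yehrang.
evidentiality = witnessed: zero marking, form stays yehrang.
mood = conditional: zero marking, form stays yehrang.
Vowel deletion: no change.

yehrang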